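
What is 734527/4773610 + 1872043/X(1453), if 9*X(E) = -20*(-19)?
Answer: 8042790778733/181397180 ≈ 44338.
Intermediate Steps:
X(E) = 380/9 (X(E) = (-20*(-19))/9 = (⅑)*380 = 380/9)
734527/4773610 + 1872043/X(1453) = 734527/4773610 + 1872043/(380/9) = 734527*(1/4773610) + 1872043*(9/380) = 734527/4773610 + 16848387/380 = 8042790778733/181397180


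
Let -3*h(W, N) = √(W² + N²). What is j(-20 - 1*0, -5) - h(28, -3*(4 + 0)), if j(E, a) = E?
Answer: -20 + 4*√58/3 ≈ -9.8456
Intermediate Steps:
h(W, N) = -√(N² + W²)/3 (h(W, N) = -√(W² + N²)/3 = -√(N² + W²)/3)
j(-20 - 1*0, -5) - h(28, -3*(4 + 0)) = (-20 - 1*0) - (-1)*√((-3*(4 + 0))² + 28²)/3 = (-20 + 0) - (-1)*√((-3*4)² + 784)/3 = -20 - (-1)*√((-12)² + 784)/3 = -20 - (-1)*√(144 + 784)/3 = -20 - (-1)*√928/3 = -20 - (-1)*4*√58/3 = -20 - (-4)*√58/3 = -20 + 4*√58/3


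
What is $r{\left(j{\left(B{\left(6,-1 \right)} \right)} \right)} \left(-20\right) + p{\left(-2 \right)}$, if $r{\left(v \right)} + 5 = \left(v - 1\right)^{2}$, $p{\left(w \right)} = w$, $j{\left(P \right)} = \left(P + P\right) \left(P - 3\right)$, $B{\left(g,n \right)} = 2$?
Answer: $-402$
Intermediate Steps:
$j{\left(P \right)} = 2 P \left(-3 + P\right)$
$r{\left(v \right)} = -5 + \left(-1 + v\right)^{2}$ ($r{\left(v \right)} = -5 + \left(v - 1\right)^{2} = -5 + \left(-1 + v\right)^{2}$)
$r{\left(j{\left(B{\left(6,-1 \right)} \right)} \right)} \left(-20\right) + p{\left(-2 \right)} = \left(-5 + \left(-1 + 2 \cdot 2 \left(-3 + 2\right)\right)^{2}\right) \left(-20\right) - 2 = \left(-5 + \left(-1 + 2 \cdot 2 \left(-1\right)\right)^{2}\right) \left(-20\right) - 2 = \left(-5 + \left(-1 - 4\right)^{2}\right) \left(-20\right) - 2 = \left(-5 + \left(-5\right)^{2}\right) \left(-20\right) - 2 = \left(-5 + 25\right) \left(-20\right) - 2 = 20 \left(-20\right) - 2 = -400 - 2 = -402$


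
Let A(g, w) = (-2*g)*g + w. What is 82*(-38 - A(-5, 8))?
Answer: 328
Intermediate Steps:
A(g, w) = w - 2*g² (A(g, w) = -2*g² + w = w - 2*g²)
82*(-38 - A(-5, 8)) = 82*(-38 - (8 - 2*(-5)²)) = 82*(-38 - (8 - 2*25)) = 82*(-38 - (8 - 50)) = 82*(-38 - 1*(-42)) = 82*(-38 + 42) = 82*4 = 328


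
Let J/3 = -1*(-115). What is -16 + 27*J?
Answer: 9299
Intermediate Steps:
J = 345 (J = 3*(-1*(-115)) = 3*115 = 345)
-16 + 27*J = -16 + 27*345 = -16 + 9315 = 9299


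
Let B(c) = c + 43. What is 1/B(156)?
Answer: 1/199 ≈ 0.0050251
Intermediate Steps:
B(c) = 43 + c
1/B(156) = 1/(43 + 156) = 1/199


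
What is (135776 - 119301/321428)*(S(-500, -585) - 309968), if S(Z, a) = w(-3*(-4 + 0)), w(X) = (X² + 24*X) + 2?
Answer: -6754355161488309/160714 ≈ -4.2027e+10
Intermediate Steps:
w(X) = 2 + X² + 24*X
S(Z, a) = 434 (S(Z, a) = 2 + (-3*(-4 + 0))² + 24*(-3*(-4 + 0)) = 2 + (-3*(-4))² + 24*(-3*(-4)) = 2 + 12² + 24*12 = 2 + 144 + 288 = 434)
(135776 - 119301/321428)*(S(-500, -585) - 309968) = (135776 - 119301/321428)*(434 - 309968) = (135776 - 119301*1/321428)*(-309534) = (135776 - 119301/321428)*(-309534) = (43642088827/321428)*(-309534) = -6754355161488309/160714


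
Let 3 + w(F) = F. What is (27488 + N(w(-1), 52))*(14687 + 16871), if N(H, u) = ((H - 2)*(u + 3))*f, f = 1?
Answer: 857052164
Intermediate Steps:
w(F) = -3 + F
N(H, u) = (-2 + H)*(3 + u) (N(H, u) = ((H - 2)*(u + 3))*1 = ((-2 + H)*(3 + u))*1 = (-2 + H)*(3 + u))
(27488 + N(w(-1), 52))*(14687 + 16871) = (27488 + (-6 - 2*52 + 3*(-3 - 1) + (-3 - 1)*52))*(14687 + 16871) = (27488 + (-6 - 104 + 3*(-4) - 4*52))*31558 = (27488 + (-6 - 104 - 12 - 208))*31558 = (27488 - 330)*31558 = 27158*31558 = 857052164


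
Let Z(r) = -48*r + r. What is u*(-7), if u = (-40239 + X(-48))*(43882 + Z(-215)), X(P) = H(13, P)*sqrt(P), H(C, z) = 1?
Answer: 15206680251 - 1511636*I*sqrt(3) ≈ 1.5207e+10 - 2.6182e+6*I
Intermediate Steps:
Z(r) = -47*r
X(P) = sqrt(P) (X(P) = 1*sqrt(P) = sqrt(P))
u = -2172382893 + 215948*I*sqrt(3) (u = (-40239 + sqrt(-48))*(43882 - 47*(-215)) = (-40239 + 4*I*sqrt(3))*(43882 + 10105) = (-40239 + 4*I*sqrt(3))*53987 = -2172382893 + 215948*I*sqrt(3) ≈ -2.1724e+9 + 3.7403e+5*I)
u*(-7) = (-2172382893 + 215948*I*sqrt(3))*(-7) = 15206680251 - 1511636*I*sqrt(3)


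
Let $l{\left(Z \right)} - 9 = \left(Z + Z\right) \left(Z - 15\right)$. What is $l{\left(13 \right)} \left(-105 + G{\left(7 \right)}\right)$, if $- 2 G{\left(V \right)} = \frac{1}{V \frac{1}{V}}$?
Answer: $\frac{9073}{2} \approx 4536.5$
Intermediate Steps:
$l{\left(Z \right)} = 9 + 2 Z \left(-15 + Z\right)$ ($l{\left(Z \right)} = 9 + \left(Z + Z\right) \left(Z - 15\right) = 9 + 2 Z \left(-15 + Z\right)$)
$G{\left(V \right)} = - \frac{1}{2}$ ($G{\left(V \right)} = - \frac{1}{2 \frac{V}{V}} = - \frac{1}{2 \cdot 1} = \left(- \frac{1}{2}\right) 1 = - \frac{1}{2}$)
$l{\left(13 \right)} \left(-105 + G{\left(7 \right)}\right) = \left(9 - 390 + 2 \cdot 13^{2}\right) \left(-105 - \frac{1}{2}\right) = \left(9 - 390 + 2 \cdot 169\right) \left(- \frac{211}{2}\right) = \left(9 - 390 + 338\right) \left(- \frac{211}{2}\right) = \left(-43\right) \left(- \frac{211}{2}\right) = \frac{9073}{2}$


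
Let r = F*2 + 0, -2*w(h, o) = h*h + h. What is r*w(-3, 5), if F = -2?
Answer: 12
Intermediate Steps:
w(h, o) = -h/2 - h²/2 (w(h, o) = -(h*h + h)/2 = -(h² + h)/2 = -(h + h²)/2 = -h/2 - h²/2)
r = -4 (r = -2*2 + 0 = -4 + 0 = -4)
r*w(-3, 5) = -(-2)*(-3)*(1 - 3) = -(-2)*(-3)*(-2) = -4*(-3) = 12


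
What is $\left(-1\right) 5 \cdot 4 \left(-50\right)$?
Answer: $1000$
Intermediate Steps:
$\left(-1\right) 5 \cdot 4 \left(-50\right) = \left(-5\right) 4 \left(-50\right) = \left(-20\right) \left(-50\right) = 1000$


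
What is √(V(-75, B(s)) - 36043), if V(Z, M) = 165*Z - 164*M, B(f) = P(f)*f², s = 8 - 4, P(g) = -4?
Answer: I*√37922 ≈ 194.74*I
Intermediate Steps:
s = 4
B(f) = -4*f²
V(Z, M) = -164*M + 165*Z
√(V(-75, B(s)) - 36043) = √((-(-656)*4² + 165*(-75)) - 36043) = √((-(-656)*16 - 12375) - 36043) = √((-164*(-64) - 12375) - 36043) = √((10496 - 12375) - 36043) = √(-1879 - 36043) = √(-37922) = I*√37922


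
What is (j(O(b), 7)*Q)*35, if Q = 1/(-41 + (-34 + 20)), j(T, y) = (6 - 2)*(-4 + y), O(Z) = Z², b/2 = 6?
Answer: -84/11 ≈ -7.6364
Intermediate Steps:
b = 12 (b = 2*6 = 12)
j(T, y) = -16 + 4*y (j(T, y) = 4*(-4 + y) = -16 + 4*y)
Q = -1/55 (Q = 1/(-41 - 14) = 1/(-55) = -1/55 ≈ -0.018182)
(j(O(b), 7)*Q)*35 = ((-16 + 4*7)*(-1/55))*35 = ((-16 + 28)*(-1/55))*35 = (12*(-1/55))*35 = -12/55*35 = -84/11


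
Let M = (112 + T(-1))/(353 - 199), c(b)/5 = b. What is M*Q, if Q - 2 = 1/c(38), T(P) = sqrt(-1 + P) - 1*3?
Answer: 41529/29260 + 381*I*sqrt(2)/29260 ≈ 1.4193 + 0.018415*I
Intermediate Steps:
T(P) = -3 + sqrt(-1 + P) (T(P) = sqrt(-1 + P) - 3 = -3 + sqrt(-1 + P))
c(b) = 5*b
Q = 381/190 (Q = 2 + 1/(5*38) = 2 + 1/190 = 381/190 ≈ 2.0053)
M = 109/154 + I*sqrt(2)/154 (M = (112 + (-3 + sqrt(-1 - 1)))/(353 - 199) = (112 + (-3 + sqrt(-2)))/154 = (112 + (-3 + I*sqrt(2)))*(1/154) = (109 + I*sqrt(2))*(1/154) = 109/154 + I*sqrt(2)/154 ≈ 0.70779 + 0.0091832*I)
M*Q = (109/154 + I*sqrt(2)/154)*(381/190) = 41529/29260 + 381*I*sqrt(2)/29260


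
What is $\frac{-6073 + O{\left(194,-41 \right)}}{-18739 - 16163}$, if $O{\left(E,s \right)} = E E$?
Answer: $- \frac{501}{554} \approx -0.90433$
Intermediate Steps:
$O{\left(E,s \right)} = E^{2}$
$\frac{-6073 + O{\left(194,-41 \right)}}{-18739 - 16163} = \frac{-6073 + 194^{2}}{-18739 - 16163} = \frac{-6073 + 37636}{-34902} = 31563 \left(- \frac{1}{34902}\right) = - \frac{501}{554}$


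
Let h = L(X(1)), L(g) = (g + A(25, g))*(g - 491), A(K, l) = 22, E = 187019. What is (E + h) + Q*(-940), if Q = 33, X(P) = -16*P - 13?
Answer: 159639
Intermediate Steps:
X(P) = -13 - 16*P
L(g) = (-491 + g)*(22 + g) (L(g) = (g + 22)*(g - 491) = (22 + g)*(-491 + g) = (-491 + g)*(22 + g))
h = 3640 (h = -10802 + (-13 - 16*1)² - 469*(-13 - 16*1) = -10802 + (-13 - 16)² - 469*(-13 - 16) = -10802 + (-29)² - 469*(-29) = -10802 + 841 + 13601 = 3640)
(E + h) + Q*(-940) = (187019 + 3640) + 33*(-940) = 190659 - 31020 = 159639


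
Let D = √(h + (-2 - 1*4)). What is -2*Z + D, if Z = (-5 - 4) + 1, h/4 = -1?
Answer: 16 + I*√10 ≈ 16.0 + 3.1623*I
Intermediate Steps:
h = -4 (h = 4*(-1) = -4)
D = I*√10 (D = √(-4 + (-2 - 1*4)) = √(-4 + (-2 - 4)) = √(-4 - 6) = √(-10) = I*√10 ≈ 3.1623*I)
Z = -8 (Z = -9 + 1 = -8)
-2*Z + D = -2*(-8) + I*√10 = 16 + I*√10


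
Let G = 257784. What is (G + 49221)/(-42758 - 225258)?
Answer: -307005/268016 ≈ -1.1455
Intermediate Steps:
(G + 49221)/(-42758 - 225258) = (257784 + 49221)/(-42758 - 225258) = 307005/(-268016) = 307005*(-1/268016) = -307005/268016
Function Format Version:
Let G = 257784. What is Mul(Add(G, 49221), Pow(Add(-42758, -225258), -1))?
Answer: Rational(-307005, 268016) ≈ -1.1455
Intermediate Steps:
Mul(Add(G, 49221), Pow(Add(-42758, -225258), -1)) = Mul(Add(257784, 49221), Pow(Add(-42758, -225258), -1)) = Mul(307005, Pow(-268016, -1)) = Mul(307005, Rational(-1, 268016)) = Rational(-307005, 268016)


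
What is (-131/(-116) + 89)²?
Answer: 109307025/13456 ≈ 8123.3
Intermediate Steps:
(-131/(-116) + 89)² = (-131*(-1/116) + 89)² = (131/116 + 89)² = (10455/116)² = 109307025/13456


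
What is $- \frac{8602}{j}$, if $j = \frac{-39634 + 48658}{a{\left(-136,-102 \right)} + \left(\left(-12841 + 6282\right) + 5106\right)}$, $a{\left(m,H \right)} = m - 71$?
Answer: $\frac{1784915}{1128} \approx 1582.4$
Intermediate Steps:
$a{\left(m,H \right)} = -71 + m$
$j = - \frac{2256}{415}$ ($j = \frac{-39634 + 48658}{\left(-71 - 136\right) + \left(\left(-12841 + 6282\right) + 5106\right)} = \frac{9024}{-207 + \left(-6559 + 5106\right)} = \frac{9024}{-207 - 1453} = \frac{9024}{-1660} = 9024 \left(- \frac{1}{1660}\right) = - \frac{2256}{415} \approx -5.4361$)
$- \frac{8602}{j} = - \frac{8602}{- \frac{2256}{415}} = \left(-8602\right) \left(- \frac{415}{2256}\right) = \frac{1784915}{1128}$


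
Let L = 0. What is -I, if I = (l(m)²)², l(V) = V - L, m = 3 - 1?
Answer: -16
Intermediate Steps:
m = 2
l(V) = V (l(V) = V - 1*0 = V + 0 = V)
I = 16 (I = (2²)² = 4² = 16)
-I = -1*16 = -16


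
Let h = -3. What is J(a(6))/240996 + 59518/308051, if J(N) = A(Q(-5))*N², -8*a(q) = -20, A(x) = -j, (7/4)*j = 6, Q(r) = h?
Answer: 16726498641/86612235262 ≈ 0.19312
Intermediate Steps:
Q(r) = -3
j = 24/7 (j = (4/7)*6 = 24/7 ≈ 3.4286)
A(x) = -24/7 (A(x) = -1*24/7 = -24/7)
a(q) = 5/2 (a(q) = -⅛*(-20) = 5/2)
J(N) = -24*N²/7
J(a(6))/240996 + 59518/308051 = -24*(5/2)²/7/240996 + 59518/308051 = -24/7*25/4*(1/240996) + 59518*(1/308051) = -150/7*1/240996 + 59518/308051 = -25/281162 + 59518/308051 = 16726498641/86612235262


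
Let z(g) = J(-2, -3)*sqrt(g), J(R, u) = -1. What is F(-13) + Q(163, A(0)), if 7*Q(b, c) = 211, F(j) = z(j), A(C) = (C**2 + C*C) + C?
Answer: 211/7 - I*sqrt(13) ≈ 30.143 - 3.6056*I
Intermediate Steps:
z(g) = -sqrt(g)
A(C) = C + 2*C**2 (A(C) = (C**2 + C**2) + C = 2*C**2 + C = C + 2*C**2)
F(j) = -sqrt(j)
Q(b, c) = 211/7 (Q(b, c) = (1/7)*211 = 211/7)
F(-13) + Q(163, A(0)) = -sqrt(-13) + 211/7 = -I*sqrt(13) + 211/7 = 211/7 - I*sqrt(13)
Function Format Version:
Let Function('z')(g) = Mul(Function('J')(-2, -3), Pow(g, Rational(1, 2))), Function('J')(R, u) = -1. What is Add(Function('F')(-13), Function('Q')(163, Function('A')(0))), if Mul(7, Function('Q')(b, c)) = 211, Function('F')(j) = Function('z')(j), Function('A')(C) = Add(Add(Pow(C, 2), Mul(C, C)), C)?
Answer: Add(Rational(211, 7), Mul(-1, I, Pow(13, Rational(1, 2)))) ≈ Add(30.143, Mul(-3.6056, I))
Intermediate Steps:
Function('z')(g) = Mul(-1, Pow(g, Rational(1, 2)))
Function('A')(C) = Add(C, Mul(2, Pow(C, 2))) (Function('A')(C) = Add(Add(Pow(C, 2), Pow(C, 2)), C) = Add(Mul(2, Pow(C, 2)), C) = Add(C, Mul(2, Pow(C, 2))))
Function('F')(j) = Mul(-1, Pow(j, Rational(1, 2)))
Function('Q')(b, c) = Rational(211, 7) (Function('Q')(b, c) = Mul(Rational(1, 7), 211) = Rational(211, 7))
Add(Function('F')(-13), Function('Q')(163, Function('A')(0))) = Add(Mul(-1, Pow(-13, Rational(1, 2))), Rational(211, 7)) = Add(Mul(-1, Mul(I, Pow(13, Rational(1, 2)))), Rational(211, 7)) = Add(Mul(-1, I, Pow(13, Rational(1, 2))), Rational(211, 7)) = Add(Rational(211, 7), Mul(-1, I, Pow(13, Rational(1, 2))))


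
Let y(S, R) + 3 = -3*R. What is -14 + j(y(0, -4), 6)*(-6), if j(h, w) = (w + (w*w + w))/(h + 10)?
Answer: -554/19 ≈ -29.158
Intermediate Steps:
y(S, R) = -3 - 3*R
j(h, w) = (w**2 + 2*w)/(10 + h) (j(h, w) = (w + (w**2 + w))/(10 + h) = (w + (w + w**2))/(10 + h) = (w**2 + 2*w)/(10 + h))
-14 + j(y(0, -4), 6)*(-6) = -14 + (6*(2 + 6)/(10 + (-3 - 3*(-4))))*(-6) = -14 + (6*8/(10 + (-3 + 12)))*(-6) = -14 + (6*8/(10 + 9))*(-6) = -14 + (6*8/19)*(-6) = -14 + (6*(1/19)*8)*(-6) = -14 + (48/19)*(-6) = -14 - 288/19 = -554/19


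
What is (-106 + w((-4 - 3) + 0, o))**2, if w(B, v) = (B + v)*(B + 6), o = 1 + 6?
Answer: 11236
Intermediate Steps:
o = 7
w(B, v) = (6 + B)*(B + v) (w(B, v) = (B + v)*(6 + B) = (6 + B)*(B + v))
(-106 + w((-4 - 3) + 0, o))**2 = (-106 + (((-4 - 3) + 0)**2 + 6*((-4 - 3) + 0) + 6*7 + ((-4 - 3) + 0)*7))**2 = (-106 + ((-7 + 0)**2 + 6*(-7 + 0) + 42 + (-7 + 0)*7))**2 = (-106 + ((-7)**2 + 6*(-7) + 42 - 7*7))**2 = (-106 + (49 - 42 + 42 - 49))**2 = (-106 + 0)**2 = (-106)**2 = 11236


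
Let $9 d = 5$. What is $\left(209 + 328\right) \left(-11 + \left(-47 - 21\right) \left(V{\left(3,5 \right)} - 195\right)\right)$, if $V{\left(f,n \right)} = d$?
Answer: $\frac{21283279}{3} \approx 7.0944 \cdot 10^{6}$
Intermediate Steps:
$d = \frac{5}{9}$ ($d = \frac{1}{9} \cdot 5 = \frac{5}{9} \approx 0.55556$)
$V{\left(f,n \right)} = \frac{5}{9}$
$\left(209 + 328\right) \left(-11 + \left(-47 - 21\right) \left(V{\left(3,5 \right)} - 195\right)\right) = \left(209 + 328\right) \left(-11 + \left(-47 - 21\right) \left(\frac{5}{9} - 195\right)\right) = 537 \left(-11 - - \frac{119000}{9}\right) = 537 \left(-11 + \frac{119000}{9}\right) = 537 \cdot \frac{118901}{9} = \frac{21283279}{3}$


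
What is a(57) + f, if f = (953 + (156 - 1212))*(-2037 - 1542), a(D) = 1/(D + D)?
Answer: 42024619/114 ≈ 3.6864e+5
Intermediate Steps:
a(D) = 1/(2*D)
f = 368637 (f = (953 - 1056)*(-3579) = -103*(-3579) = 368637)
a(57) + f = (½)/57 + 368637 = (½)*(1/57) + 368637 = 1/114 + 368637 = 42024619/114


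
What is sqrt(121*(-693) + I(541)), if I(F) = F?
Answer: 4*I*sqrt(5207) ≈ 288.64*I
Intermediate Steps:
sqrt(121*(-693) + I(541)) = sqrt(121*(-693) + 541) = sqrt(-83853 + 541) = sqrt(-83312) = 4*I*sqrt(5207)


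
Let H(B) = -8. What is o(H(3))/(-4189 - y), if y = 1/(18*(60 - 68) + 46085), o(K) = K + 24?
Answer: -367528/96223425 ≈ -0.0038195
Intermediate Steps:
o(K) = 24 + K
y = 1/45941 (y = 1/(18*(-8) + 46085) = 1/(-144 + 46085) = 1/45941 ≈ 2.1767e-5)
o(H(3))/(-4189 - y) = (24 - 8)/(-4189 - 1*1/45941) = 16/(-4189 - 1/45941) = 16/(-192446850/45941) = 16*(-45941/192446850) = -367528/96223425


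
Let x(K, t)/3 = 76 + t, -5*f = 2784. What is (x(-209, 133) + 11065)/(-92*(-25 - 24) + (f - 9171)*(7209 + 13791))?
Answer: -2923/51069823 ≈ -5.7235e-5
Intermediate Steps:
f = -2784/5 (f = -⅕*2784 = -2784/5 ≈ -556.80)
x(K, t) = 228 + 3*t (x(K, t) = 3*(76 + t) = 228 + 3*t)
(x(-209, 133) + 11065)/(-92*(-25 - 24) + (f - 9171)*(7209 + 13791)) = ((228 + 3*133) + 11065)/(-92*(-25 - 24) + (-2784/5 - 9171)*(7209 + 13791)) = ((228 + 399) + 11065)/(-92*(-49) - 48639/5*21000) = (627 + 11065)/(4508 - 204283800) = 11692/(-204279292) = 11692*(-1/204279292) = -2923/51069823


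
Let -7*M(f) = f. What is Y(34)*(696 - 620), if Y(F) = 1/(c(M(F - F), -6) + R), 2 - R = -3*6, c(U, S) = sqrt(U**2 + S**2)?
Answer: 38/13 ≈ 2.9231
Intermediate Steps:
M(f) = -f/7
c(U, S) = sqrt(S**2 + U**2)
R = 20 (R = 2 - (-3)*6 = 2 - 1*(-18) = 2 + 18 = 20)
Y(F) = 1/26 (Y(F) = 1/(sqrt((-6)**2 + (-(F - F)/7)**2) + 20) = 1/(sqrt(36 + (-1/7*0)**2) + 20) = 1/(sqrt(36 + 0**2) + 20) = 1/(sqrt(36 + 0) + 20) = 1/(sqrt(36) + 20) = 1/(6 + 20) = 1/26)
Y(34)*(696 - 620) = (696 - 620)/26 = (1/26)*76 = 38/13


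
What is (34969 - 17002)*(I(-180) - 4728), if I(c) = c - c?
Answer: -84947976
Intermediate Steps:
I(c) = 0
(34969 - 17002)*(I(-180) - 4728) = (34969 - 17002)*(0 - 4728) = 17967*(-4728) = -84947976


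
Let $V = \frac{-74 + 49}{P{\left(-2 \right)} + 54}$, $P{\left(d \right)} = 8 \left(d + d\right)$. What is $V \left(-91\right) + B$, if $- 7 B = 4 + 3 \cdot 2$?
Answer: $\frac{15705}{154} \approx 101.98$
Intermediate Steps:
$P{\left(d \right)} = 16 d$ ($P{\left(d \right)} = 8 \cdot 2 d = 16 d$)
$V = - \frac{25}{22}$ ($V = \frac{-74 + 49}{16 \left(-2\right) + 54} = - \frac{25}{-32 + 54} = - \frac{25}{22} \approx -1.1364$)
$B = - \frac{10}{7}$ ($B = - \frac{4 + 3 \cdot 2}{7} = - \frac{4 + 6}{7} = \left(- \frac{1}{7}\right) 10 = - \frac{10}{7} \approx -1.4286$)
$V \left(-91\right) + B = \left(- \frac{25}{22}\right) \left(-91\right) - \frac{10}{7} = \frac{2275}{22} - \frac{10}{7} = \frac{15705}{154}$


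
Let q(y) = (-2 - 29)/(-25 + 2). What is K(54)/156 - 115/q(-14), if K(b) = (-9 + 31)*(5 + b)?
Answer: -186191/2418 ≈ -77.002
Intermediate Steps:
q(y) = 31/23 (q(y) = -31/(-23) = -31*(-1/23) = 31/23)
K(b) = 110 + 22*b (K(b) = 22*(5 + b) = 110 + 22*b)
K(54)/156 - 115/q(-14) = (110 + 22*54)/156 - 115/31/23 = (110 + 1188)*(1/156) - 115*23/31 = 1298*(1/156) - 2645/31 = 649/78 - 2645/31 = -186191/2418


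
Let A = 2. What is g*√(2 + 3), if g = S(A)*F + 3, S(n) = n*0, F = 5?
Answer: 3*√5 ≈ 6.7082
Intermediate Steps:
S(n) = 0
g = 3 (g = 0*5 + 3 = 0 + 3 = 3)
g*√(2 + 3) = 3*√(2 + 3) = 3*√5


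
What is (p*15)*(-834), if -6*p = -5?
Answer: -10425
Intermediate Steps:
p = 5/6 (p = -1/6*(-5) = 5/6 ≈ 0.83333)
(p*15)*(-834) = ((5/6)*15)*(-834) = (25/2)*(-834) = -10425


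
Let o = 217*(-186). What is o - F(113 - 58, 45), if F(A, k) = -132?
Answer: -40230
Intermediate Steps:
o = -40362
o - F(113 - 58, 45) = -40362 - 1*(-132) = -40362 + 132 = -40230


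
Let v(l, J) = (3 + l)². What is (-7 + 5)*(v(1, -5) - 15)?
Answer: -2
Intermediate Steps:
(-7 + 5)*(v(1, -5) - 15) = (-7 + 5)*((3 + 1)² - 15) = -2*(4² - 15) = -2*(16 - 15) = -2*1 = -2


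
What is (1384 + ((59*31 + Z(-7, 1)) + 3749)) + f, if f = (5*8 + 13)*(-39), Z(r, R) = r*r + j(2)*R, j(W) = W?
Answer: 4946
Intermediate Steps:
Z(r, R) = r² + 2*R (Z(r, R) = r*r + 2*R = r² + 2*R)
f = -2067 (f = (40 + 13)*(-39) = 53*(-39) = -2067)
(1384 + ((59*31 + Z(-7, 1)) + 3749)) + f = (1384 + ((59*31 + ((-7)² + 2*1)) + 3749)) - 2067 = (1384 + ((1829 + (49 + 2)) + 3749)) - 2067 = (1384 + ((1829 + 51) + 3749)) - 2067 = (1384 + (1880 + 3749)) - 2067 = (1384 + 5629) - 2067 = 7013 - 2067 = 4946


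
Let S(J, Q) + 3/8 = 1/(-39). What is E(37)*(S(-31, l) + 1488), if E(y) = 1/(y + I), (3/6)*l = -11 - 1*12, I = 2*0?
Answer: 464131/11544 ≈ 40.205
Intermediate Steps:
I = 0
l = -46 (l = 2*(-11 - 1*12) = 2*(-11 - 12) = 2*(-23) = -46)
S(J, Q) = -125/312 (S(J, Q) = -3/8 + 1/(-39) = -3/8 - 1/39 = -125/312)
E(y) = 1/y (E(y) = 1/(y + 0) = 1/y)
E(37)*(S(-31, l) + 1488) = (-125/312 + 1488)/37 = (1/37)*(464131/312) = 464131/11544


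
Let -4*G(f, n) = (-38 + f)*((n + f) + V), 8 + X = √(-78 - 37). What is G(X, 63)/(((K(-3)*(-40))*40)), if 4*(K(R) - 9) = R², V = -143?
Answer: 437/8000 - 67*I*√115/36000 ≈ 0.054625 - 0.019958*I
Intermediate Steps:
K(R) = 9 + R²/4
X = -8 + I*√115 (X = -8 + √(-78 - 37) = -8 + √(-115) = -8 + I*√115 ≈ -8.0 + 10.724*I)
G(f, n) = -(-38 + f)*(-143 + f + n)/4 (G(f, n) = -(-38 + f)*((n + f) - 143)/4 = -(-38 + f)*((f + n) - 143)/4 = -(-38 + f)*(-143 + f + n)/4)
G(X, 63)/(((K(-3)*(-40))*40)) = (-2717/2 - (-8 + I*√115)²/4 + (19/2)*63 + 181*(-8 + I*√115)/4 - ¼*(-8 + I*√115)*63)/((((9 + (¼)*(-3)²)*(-40))*40)) = (-2717/2 - (-8 + I*√115)²/4 + 1197/2 + (-362 + 181*I*√115/4) + (126 - 63*I*√115/4))/((((9 + (¼)*9)*(-40))*40)) = (-996 - (-8 + I*√115)²/4 + 59*I*√115/2)/((((9 + 9/4)*(-40))*40)) = (-996 - (-8 + I*√115)²/4 + 59*I*√115/2)/((((45/4)*(-40))*40)) = (-996 - (-8 + I*√115)²/4 + 59*I*√115/2)/((-450*40)) = (-996 - (-8 + I*√115)²/4 + 59*I*√115/2)/(-18000) = (-996 - (-8 + I*√115)²/4 + 59*I*√115/2)*(-1/18000) = 83/1500 + (-8 + I*√115)²/72000 - 59*I*√115/36000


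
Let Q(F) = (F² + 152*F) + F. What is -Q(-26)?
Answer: 3302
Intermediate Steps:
Q(F) = F² + 153*F
-Q(-26) = -(-26)*(153 - 26) = -(-26)*127 = -1*(-3302) = 3302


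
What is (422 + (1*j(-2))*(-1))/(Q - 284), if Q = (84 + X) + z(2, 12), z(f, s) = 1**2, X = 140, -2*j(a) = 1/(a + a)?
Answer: -3375/472 ≈ -7.1504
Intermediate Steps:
j(a) = -1/(4*a) (j(a) = -1/(2*(a + a)) = -1/(2*a)/2 = -1/(4*a))
z(f, s) = 1
Q = 225 (Q = (84 + 140) + 1 = 224 + 1 = 225)
(422 + (1*j(-2))*(-1))/(Q - 284) = (422 + (1*(-1/4/(-2)))*(-1))/(225 - 284) = (422 + (1*(-1/4*(-1/2)))*(-1))/(-59) = (422 + (1*(1/8))*(-1))*(-1/59) = (422 + (1/8)*(-1))*(-1/59) = (422 - 1/8)*(-1/59) = (3375/8)*(-1/59) = -3375/472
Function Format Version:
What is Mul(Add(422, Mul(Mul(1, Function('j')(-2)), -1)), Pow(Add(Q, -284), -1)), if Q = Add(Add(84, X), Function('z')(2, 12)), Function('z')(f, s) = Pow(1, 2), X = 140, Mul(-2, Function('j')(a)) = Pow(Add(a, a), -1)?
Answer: Rational(-3375, 472) ≈ -7.1504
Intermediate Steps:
Function('j')(a) = Mul(Rational(-1, 4), Pow(a, -1)) (Function('j')(a) = Mul(Rational(-1, 2), Pow(Add(a, a), -1)) = Mul(Rational(-1, 2), Pow(Mul(2, a), -1)) = Mul(Rational(-1, 2), Mul(Rational(1, 2), Pow(a, -1))) = Mul(Rational(-1, 4), Pow(a, -1)))
Function('z')(f, s) = 1
Q = 225 (Q = Add(Add(84, 140), 1) = Add(224, 1) = 225)
Mul(Add(422, Mul(Mul(1, Function('j')(-2)), -1)), Pow(Add(Q, -284), -1)) = Mul(Add(422, Mul(Mul(1, Mul(Rational(-1, 4), Pow(-2, -1))), -1)), Pow(Add(225, -284), -1)) = Mul(Add(422, Mul(Mul(1, Mul(Rational(-1, 4), Rational(-1, 2))), -1)), Pow(-59, -1)) = Mul(Add(422, Mul(Mul(1, Rational(1, 8)), -1)), Rational(-1, 59)) = Mul(Add(422, Mul(Rational(1, 8), -1)), Rational(-1, 59)) = Mul(Add(422, Rational(-1, 8)), Rational(-1, 59)) = Mul(Rational(3375, 8), Rational(-1, 59)) = Rational(-3375, 472)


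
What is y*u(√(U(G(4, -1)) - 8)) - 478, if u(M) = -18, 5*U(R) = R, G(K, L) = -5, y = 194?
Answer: -3970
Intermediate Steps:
U(R) = R/5
y*u(√(U(G(4, -1)) - 8)) - 478 = 194*(-18) - 478 = -3492 - 478 = -3970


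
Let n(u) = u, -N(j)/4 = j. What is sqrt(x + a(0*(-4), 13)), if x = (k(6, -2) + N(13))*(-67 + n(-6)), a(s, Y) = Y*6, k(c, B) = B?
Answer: 2*sqrt(1005) ≈ 63.403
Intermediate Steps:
N(j) = -4*j
a(s, Y) = 6*Y
x = 3942 (x = (-2 - 4*13)*(-67 - 6) = (-2 - 52)*(-73) = -54*(-73) = 3942)
sqrt(x + a(0*(-4), 13)) = sqrt(3942 + 6*13) = sqrt(3942 + 78) = sqrt(4020) = 2*sqrt(1005)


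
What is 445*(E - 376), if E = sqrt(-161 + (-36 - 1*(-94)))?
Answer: -167320 + 445*I*sqrt(103) ≈ -1.6732e+5 + 4516.3*I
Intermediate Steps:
E = I*sqrt(103) (E = sqrt(-161 + (-36 + 94)) = sqrt(-161 + 58) = sqrt(-103) = I*sqrt(103) ≈ 10.149*I)
445*(E - 376) = 445*(I*sqrt(103) - 376) = 445*(-376 + I*sqrt(103)) = -167320 + 445*I*sqrt(103)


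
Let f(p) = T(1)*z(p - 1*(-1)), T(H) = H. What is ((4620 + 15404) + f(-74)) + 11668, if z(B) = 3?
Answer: 31695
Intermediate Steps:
f(p) = 3 (f(p) = 1*3 = 3)
((4620 + 15404) + f(-74)) + 11668 = ((4620 + 15404) + 3) + 11668 = (20024 + 3) + 11668 = 20027 + 11668 = 31695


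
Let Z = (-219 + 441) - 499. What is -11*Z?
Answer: 3047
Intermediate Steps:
Z = -277 (Z = 222 - 499 = -277)
-11*Z = -11*(-277) = 3047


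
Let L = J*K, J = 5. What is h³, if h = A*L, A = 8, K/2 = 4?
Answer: 32768000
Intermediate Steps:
K = 8 (K = 2*4 = 8)
L = 40 (L = 5*8 = 40)
h = 320 (h = 8*40 = 320)
h³ = 320³ = 32768000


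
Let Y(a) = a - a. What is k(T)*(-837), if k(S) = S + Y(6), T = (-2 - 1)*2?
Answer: 5022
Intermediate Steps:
Y(a) = 0
T = -6 (T = -3*2 = -6)
k(S) = S (k(S) = S + 0 = S)
k(T)*(-837) = -6*(-837) = 5022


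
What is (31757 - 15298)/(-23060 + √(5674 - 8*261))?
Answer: -189772270/265880007 - 16459*√3586/531760014 ≈ -0.71560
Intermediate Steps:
(31757 - 15298)/(-23060 + √(5674 - 8*261)) = 16459/(-23060 + √(5674 - 2088)) = 16459/(-23060 + √3586)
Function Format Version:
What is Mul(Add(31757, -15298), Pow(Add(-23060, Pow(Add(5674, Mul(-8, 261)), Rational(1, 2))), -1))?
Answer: Add(Rational(-189772270, 265880007), Mul(Rational(-16459, 531760014), Pow(3586, Rational(1, 2)))) ≈ -0.71560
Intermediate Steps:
Mul(Add(31757, -15298), Pow(Add(-23060, Pow(Add(5674, Mul(-8, 261)), Rational(1, 2))), -1)) = Mul(16459, Pow(Add(-23060, Pow(Add(5674, -2088), Rational(1, 2))), -1)) = Mul(16459, Pow(Add(-23060, Pow(3586, Rational(1, 2))), -1))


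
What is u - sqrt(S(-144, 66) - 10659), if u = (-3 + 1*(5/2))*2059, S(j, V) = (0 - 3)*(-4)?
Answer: -2059/2 - 39*I*sqrt(7) ≈ -1029.5 - 103.18*I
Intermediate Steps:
S(j, V) = 12 (S(j, V) = -3*(-4) = 12)
u = -2059/2 (u = (-3 + 1*(5*(1/2)))*2059 = (-3 + 1*(5/2))*2059 = (-3 + 5/2)*2059 = -1/2*2059 = -2059/2 ≈ -1029.5)
u - sqrt(S(-144, 66) - 10659) = -2059/2 - sqrt(12 - 10659) = -2059/2 - sqrt(-10647) = -2059/2 - 39*I*sqrt(7)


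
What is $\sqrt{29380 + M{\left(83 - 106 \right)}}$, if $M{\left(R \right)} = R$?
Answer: $\sqrt{29357} \approx 171.34$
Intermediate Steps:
$\sqrt{29380 + M{\left(83 - 106 \right)}} = \sqrt{29380 + \left(83 - 106\right)} = \sqrt{29380 - 23} = \sqrt{29357}$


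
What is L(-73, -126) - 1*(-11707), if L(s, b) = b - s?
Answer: 11654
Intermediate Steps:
L(-73, -126) - 1*(-11707) = (-126 - 1*(-73)) - 1*(-11707) = (-126 + 73) + 11707 = -53 + 11707 = 11654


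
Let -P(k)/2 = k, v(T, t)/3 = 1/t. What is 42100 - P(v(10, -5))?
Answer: 210494/5 ≈ 42099.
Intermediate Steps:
v(T, t) = 3/t
P(k) = -2*k
42100 - P(v(10, -5)) = 42100 - (-2)*3/(-5) = 42100 - (-2)*3*(-⅕) = 42100 - (-2)*(-3)/5 = 42100 - 1*6/5 = 42100 - 6/5 = 210494/5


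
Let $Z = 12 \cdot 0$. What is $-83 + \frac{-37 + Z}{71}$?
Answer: $- \frac{5930}{71} \approx -83.521$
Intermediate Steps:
$Z = 0$
$-83 + \frac{-37 + Z}{71} = -83 + \frac{-37 + 0}{71} = -83 + \frac{1}{71} \left(-37\right) = -83 - \frac{37}{71} = - \frac{5930}{71}$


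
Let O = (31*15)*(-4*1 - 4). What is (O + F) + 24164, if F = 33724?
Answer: 54168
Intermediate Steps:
O = -3720 (O = 465*(-4 - 4) = 465*(-8) = -3720)
(O + F) + 24164 = (-3720 + 33724) + 24164 = 30004 + 24164 = 54168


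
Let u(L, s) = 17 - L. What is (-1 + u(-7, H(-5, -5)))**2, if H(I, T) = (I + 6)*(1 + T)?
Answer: 529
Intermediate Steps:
H(I, T) = (1 + T)*(6 + I) (H(I, T) = (6 + I)*(1 + T) = (1 + T)*(6 + I))
(-1 + u(-7, H(-5, -5)))**2 = (-1 + (17 - 1*(-7)))**2 = (-1 + (17 + 7))**2 = (-1 + 24)**2 = 23**2 = 529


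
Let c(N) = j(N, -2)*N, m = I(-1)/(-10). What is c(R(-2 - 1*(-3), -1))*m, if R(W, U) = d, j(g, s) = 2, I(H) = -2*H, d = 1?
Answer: -2/5 ≈ -0.40000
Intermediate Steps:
R(W, U) = 1
m = -1/5 (m = -2*(-1)/(-10) = 2*(-1/10) = -1/5 ≈ -0.20000)
c(N) = 2*N
c(R(-2 - 1*(-3), -1))*m = (2*1)*(-1/5) = 2*(-1/5) = -2/5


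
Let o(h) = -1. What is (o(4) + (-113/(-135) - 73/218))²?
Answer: 214651801/866124900 ≈ 0.24783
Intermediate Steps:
(o(4) + (-113/(-135) - 73/218))² = (-1 + (-113/(-135) - 73/218))² = (-1 + (-113*(-1/135) - 73*1/218))² = (-1 + (113/135 - 73/218))² = (-1 + 14779/29430)² = (-14651/29430)² = 214651801/866124900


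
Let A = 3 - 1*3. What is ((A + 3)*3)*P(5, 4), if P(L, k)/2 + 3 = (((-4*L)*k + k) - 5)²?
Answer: 118044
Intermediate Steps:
P(L, k) = -6 + 2*(-5 + k - 4*L*k)² (P(L, k) = -6 + 2*(((-4*L)*k + k) - 5)² = -6 + 2*((-4*L*k + k) - 5)² = -6 + 2*((k - 4*L*k) - 5)² = -6 + 2*(-5 + k - 4*L*k)²)
A = 0 (A = 3 - 3 = 0)
((A + 3)*3)*P(5, 4) = ((0 + 3)*3)*(-6 + 2*(5 - 1*4 + 4*5*4)²) = (3*3)*(-6 + 2*(5 - 4 + 80)²) = 9*(-6 + 2*81²) = 9*(-6 + 2*6561) = 9*(-6 + 13122) = 9*13116 = 118044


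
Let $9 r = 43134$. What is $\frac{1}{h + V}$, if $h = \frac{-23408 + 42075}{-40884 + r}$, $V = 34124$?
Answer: $\frac{108274}{3694685975} \approx 2.9305 \cdot 10^{-5}$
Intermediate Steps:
$r = \frac{14378}{3}$ ($r = \frac{1}{9} \cdot 43134 = \frac{14378}{3} \approx 4792.7$)
$h = - \frac{56001}{108274}$ ($h = \frac{-23408 + 42075}{-40884 + \frac{14378}{3}} = \frac{18667}{- \frac{108274}{3}} = 18667 \left(- \frac{3}{108274}\right) = - \frac{56001}{108274} \approx -0.51722$)
$\frac{1}{h + V} = \frac{1}{- \frac{56001}{108274} + 34124} = \frac{1}{\frac{3694685975}{108274}} = \frac{108274}{3694685975}$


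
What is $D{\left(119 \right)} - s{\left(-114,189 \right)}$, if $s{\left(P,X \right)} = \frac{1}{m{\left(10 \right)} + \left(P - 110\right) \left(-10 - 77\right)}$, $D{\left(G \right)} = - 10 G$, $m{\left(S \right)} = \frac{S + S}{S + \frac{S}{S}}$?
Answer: $- \frac{255121731}{214388} \approx -1190.0$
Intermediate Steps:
$m{\left(S \right)} = \frac{2 S}{1 + S}$ ($m{\left(S \right)} = \frac{2 S}{S + 1} = \frac{2 S}{1 + S}$)
$s{\left(P,X \right)} = \frac{1}{\frac{105290}{11} - 87 P}$ ($s{\left(P,X \right)} = \frac{1}{2 \cdot 10 \frac{1}{1 + 10} + \left(P - 110\right) \left(-10 - 77\right)} = \frac{1}{2 \cdot 10 \cdot \frac{1}{11} + \left(-110 + P\right) \left(-87\right)} = \frac{1}{2 \cdot 10 \cdot \frac{1}{11} - \left(-9570 + 87 P\right)} = \frac{1}{\frac{20}{11} - \left(-9570 + 87 P\right)} = \frac{1}{\frac{105290}{11} - 87 P}$)
$D{\left(119 \right)} - s{\left(-114,189 \right)} = \left(-10\right) 119 - \frac{11}{105290 - -109098} = -1190 - \frac{11}{105290 + 109098} = -1190 - \frac{11}{214388} = - \frac{255121731}{214388}$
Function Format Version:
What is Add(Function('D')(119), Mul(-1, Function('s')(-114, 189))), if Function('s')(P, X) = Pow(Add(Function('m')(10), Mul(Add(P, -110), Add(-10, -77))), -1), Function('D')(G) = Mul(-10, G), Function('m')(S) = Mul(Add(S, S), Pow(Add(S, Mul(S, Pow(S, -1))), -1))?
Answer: Rational(-255121731, 214388) ≈ -1190.0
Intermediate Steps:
Function('m')(S) = Mul(2, S, Pow(Add(1, S), -1)) (Function('m')(S) = Mul(Mul(2, S), Pow(Add(S, 1), -1)) = Mul(Mul(2, S), Pow(Add(1, S), -1)) = Mul(2, S, Pow(Add(1, S), -1)))
Function('s')(P, X) = Pow(Add(Rational(105290, 11), Mul(-87, P)), -1) (Function('s')(P, X) = Pow(Add(Mul(2, 10, Pow(Add(1, 10), -1)), Mul(Add(P, -110), Add(-10, -77))), -1) = Pow(Add(Mul(2, 10, Pow(11, -1)), Mul(Add(-110, P), -87)), -1) = Pow(Add(Mul(2, 10, Rational(1, 11)), Add(9570, Mul(-87, P))), -1) = Pow(Add(Rational(20, 11), Add(9570, Mul(-87, P))), -1) = Pow(Add(Rational(105290, 11), Mul(-87, P)), -1))
Add(Function('D')(119), Mul(-1, Function('s')(-114, 189))) = Add(Mul(-10, 119), Mul(-1, Mul(11, Pow(Add(105290, Mul(-957, -114)), -1)))) = Add(-1190, Mul(-1, Mul(11, Pow(Add(105290, 109098), -1)))) = Add(-1190, Mul(-1, Mul(11, Pow(214388, -1)))) = Add(-1190, Mul(-1, Mul(11, Rational(1, 214388)))) = Add(-1190, Mul(-1, Rational(11, 214388))) = Add(-1190, Rational(-11, 214388)) = Rational(-255121731, 214388)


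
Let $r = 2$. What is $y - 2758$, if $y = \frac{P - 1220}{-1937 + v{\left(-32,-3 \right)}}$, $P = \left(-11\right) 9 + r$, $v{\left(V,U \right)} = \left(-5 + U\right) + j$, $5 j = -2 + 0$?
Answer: $- \frac{26820481}{9727} \approx -2757.3$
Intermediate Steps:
$j = - \frac{2}{5}$ ($j = \frac{-2 + 0}{5} = \frac{1}{5} \left(-2\right) = - \frac{2}{5} \approx -0.4$)
$v{\left(V,U \right)} = - \frac{27}{5} + U$ ($v{\left(V,U \right)} = \left(-5 + U\right) - \frac{2}{5} = - \frac{27}{5} + U$)
$P = -97$ ($P = \left(-11\right) 9 + 2 = -99 + 2 = -97$)
$y = \frac{6585}{9727}$ ($y = \frac{-97 - 1220}{-1937 - \frac{42}{5}} = - \frac{1317}{-1937 - \frac{42}{5}} = - \frac{1317}{- \frac{9727}{5}} = \left(-1317\right) \left(- \frac{5}{9727}\right) = \frac{6585}{9727} \approx 0.67698$)
$y - 2758 = \frac{6585}{9727} - 2758 = - \frac{26820481}{9727}$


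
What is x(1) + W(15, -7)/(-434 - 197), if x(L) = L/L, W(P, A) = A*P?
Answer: 736/631 ≈ 1.1664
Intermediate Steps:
x(L) = 1
x(1) + W(15, -7)/(-434 - 197) = 1 + (-7*15)/(-434 - 197) = 1 - 105/(-631) = 1 - 1/631*(-105) = 1 + 105/631 = 736/631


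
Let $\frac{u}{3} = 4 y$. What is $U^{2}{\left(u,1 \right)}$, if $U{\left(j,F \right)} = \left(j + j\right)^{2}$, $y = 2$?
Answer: $5308416$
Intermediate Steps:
$u = 24$ ($u = 3 \cdot 4 \cdot 2 = 3 \cdot 8 = 24$)
$U{\left(j,F \right)} = 4 j^{2}$ ($U{\left(j,F \right)} = \left(2 j\right)^{2} = 4 j^{2}$)
$U^{2}{\left(u,1 \right)} = \left(4 \cdot 24^{2}\right)^{2} = \left(4 \cdot 576\right)^{2} = 2304^{2} = 5308416$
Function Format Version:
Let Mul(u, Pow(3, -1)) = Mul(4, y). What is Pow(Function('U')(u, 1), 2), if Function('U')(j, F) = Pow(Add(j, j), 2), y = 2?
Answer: 5308416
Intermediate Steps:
u = 24 (u = Mul(3, Mul(4, 2)) = Mul(3, 8) = 24)
Function('U')(j, F) = Mul(4, Pow(j, 2)) (Function('U')(j, F) = Pow(Mul(2, j), 2) = Mul(4, Pow(j, 2)))
Pow(Function('U')(u, 1), 2) = Pow(Mul(4, Pow(24, 2)), 2) = Pow(Mul(4, 576), 2) = Pow(2304, 2) = 5308416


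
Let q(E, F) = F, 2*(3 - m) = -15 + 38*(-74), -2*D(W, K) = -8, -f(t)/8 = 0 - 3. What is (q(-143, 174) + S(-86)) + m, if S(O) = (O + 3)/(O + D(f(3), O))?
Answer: 65252/41 ≈ 1591.5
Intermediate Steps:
f(t) = 24 (f(t) = -8*(0 - 3) = -8*(-3) = 24)
D(W, K) = 4 (D(W, K) = -1/2*(-8) = 4)
S(O) = (3 + O)/(4 + O) (S(O) = (O + 3)/(O + 4) = (3 + O)/(4 + O))
m = 2833/2 (m = 3 - (-15 + 38*(-74))/2 = 3 - (-15 - 2812)/2 = 3 - 1/2*(-2827) = 3 + 2827/2 = 2833/2 ≈ 1416.5)
(q(-143, 174) + S(-86)) + m = (174 + (3 - 86)/(4 - 86)) + 2833/2 = (174 - 83/(-82)) + 2833/2 = (174 - 1/82*(-83)) + 2833/2 = (174 + 83/82) + 2833/2 = 14351/82 + 2833/2 = 65252/41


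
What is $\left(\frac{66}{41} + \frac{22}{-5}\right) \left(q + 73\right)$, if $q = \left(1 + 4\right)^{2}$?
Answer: $- \frac{56056}{205} \approx -273.44$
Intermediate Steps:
$q = 25$ ($q = 5^{2} = 25$)
$\left(\frac{66}{41} + \frac{22}{-5}\right) \left(q + 73\right) = \left(\frac{66}{41} + \frac{22}{-5}\right) \left(25 + 73\right) = \left(66 \cdot \frac{1}{41} + 22 \left(- \frac{1}{5}\right)\right) 98 = \left(\frac{66}{41} - \frac{22}{5}\right) 98 = \left(- \frac{572}{205}\right) 98 = - \frac{56056}{205}$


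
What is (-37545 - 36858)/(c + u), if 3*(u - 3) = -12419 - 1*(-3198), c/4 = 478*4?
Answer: -223209/13732 ≈ -16.255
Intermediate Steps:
c = 7648 (c = 4*(478*4) = 4*1912 = 7648)
u = -9212/3 (u = 3 + (-12419 - 1*(-3198))/3 = 3 + (-12419 + 3198)/3 = 3 + (⅓)*(-9221) = 3 - 9221/3 = -9212/3 ≈ -3070.7)
(-37545 - 36858)/(c + u) = (-37545 - 36858)/(7648 - 9212/3) = -74403/13732/3 = -74403*3/13732 = -223209/13732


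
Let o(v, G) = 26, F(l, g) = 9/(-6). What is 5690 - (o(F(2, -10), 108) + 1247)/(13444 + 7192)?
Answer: 1752501/308 ≈ 5689.9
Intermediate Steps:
F(l, g) = -3/2 (F(l, g) = 9*(-⅙) = -3/2)
5690 - (o(F(2, -10), 108) + 1247)/(13444 + 7192) = 5690 - (26 + 1247)/(13444 + 7192) = 5690 - 1273/20636 = 5690 - 1*19/308 = 5690 - 19/308 = 1752501/308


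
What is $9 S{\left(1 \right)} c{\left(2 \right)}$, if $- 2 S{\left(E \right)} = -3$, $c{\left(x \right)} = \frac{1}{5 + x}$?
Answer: $\frac{27}{14} \approx 1.9286$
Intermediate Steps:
$S{\left(E \right)} = \frac{3}{2}$ ($S{\left(E \right)} = \left(- \frac{1}{2}\right) \left(-3\right) = \frac{3}{2}$)
$9 S{\left(1 \right)} c{\left(2 \right)} = \frac{9 \cdot \frac{3}{2}}{5 + 2} = \frac{27}{2 \cdot 7} = \frac{27}{2} \cdot \frac{1}{7} = \frac{27}{14}$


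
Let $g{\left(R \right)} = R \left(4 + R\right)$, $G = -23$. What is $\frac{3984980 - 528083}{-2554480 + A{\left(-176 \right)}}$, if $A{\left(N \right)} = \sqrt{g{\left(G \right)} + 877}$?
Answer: $- \frac{4415287124280}{3262684034543} - \frac{10370691 \sqrt{146}}{6525368069086} \approx -1.3533$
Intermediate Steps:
$A{\left(N \right)} = 3 \sqrt{146}$ ($A{\left(N \right)} = \sqrt{- 23 \left(4 - 23\right) + 877} = \sqrt{\left(-23\right) \left(-19\right) + 877} = \sqrt{437 + 877} = \sqrt{1314} = 3 \sqrt{146}$)
$\frac{3984980 - 528083}{-2554480 + A{\left(-176 \right)}} = \frac{3984980 - 528083}{-2554480 + 3 \sqrt{146}} = \frac{3456897}{-2554480 + 3 \sqrt{146}}$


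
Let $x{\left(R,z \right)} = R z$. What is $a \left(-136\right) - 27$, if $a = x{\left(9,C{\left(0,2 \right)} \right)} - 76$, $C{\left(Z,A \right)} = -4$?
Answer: $15205$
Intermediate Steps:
$a = -112$ ($a = 9 \left(-4\right) - 76 = -36 - 76 = -112$)
$a \left(-136\right) - 27 = \left(-112\right) \left(-136\right) - 27 = 15232 - 27 = 15205$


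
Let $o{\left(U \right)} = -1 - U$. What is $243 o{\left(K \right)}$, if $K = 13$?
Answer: $-3402$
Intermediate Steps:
$243 o{\left(K \right)} = 243 \left(-1 - 13\right) = 243 \left(-14\right) = -3402$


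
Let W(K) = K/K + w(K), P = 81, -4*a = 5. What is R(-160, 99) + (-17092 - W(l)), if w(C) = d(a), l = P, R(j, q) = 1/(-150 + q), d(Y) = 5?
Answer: -871999/51 ≈ -17098.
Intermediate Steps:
a = -5/4 (a = -1/4*5 = -5/4 ≈ -1.2500)
l = 81
w(C) = 5
W(K) = 6 (W(K) = K/K + 5 = 1 + 5 = 6)
R(-160, 99) + (-17092 - W(l)) = 1/(-150 + 99) + (-17092 - 1*6) = 1/(-51) + (-17092 - 6) = -1/51 - 17098 = -871999/51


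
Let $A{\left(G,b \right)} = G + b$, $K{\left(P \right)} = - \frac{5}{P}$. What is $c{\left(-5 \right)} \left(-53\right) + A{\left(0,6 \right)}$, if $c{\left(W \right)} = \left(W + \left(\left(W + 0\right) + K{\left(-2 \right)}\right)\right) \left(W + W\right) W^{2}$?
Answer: $-99369$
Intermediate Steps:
$c{\left(W \right)} = 2 W^{3} \left(\frac{5}{2} + 2 W\right)$ ($c{\left(W \right)} = \left(W + \left(\left(W + 0\right) - \frac{5}{-2}\right)\right) \left(W + W\right) W^{2} = \left(W + \left(W - - \frac{5}{2}\right)\right) 2 W W^{2} = \left(W + \left(W + \frac{5}{2}\right)\right) 2 W W^{2} = \left(W + \left(\frac{5}{2} + W\right)\right) 2 W W^{2} = \left(\frac{5}{2} + 2 W\right) 2 W W^{2} = 2 W \left(\frac{5}{2} + 2 W\right) W^{2} = 2 W^{3} \left(\frac{5}{2} + 2 W\right)$)
$c{\left(-5 \right)} \left(-53\right) + A{\left(0,6 \right)} = \left(-5\right)^{3} \left(5 + 4 \left(-5\right)\right) \left(-53\right) + \left(0 + 6\right) = - 125 \left(5 - 20\right) \left(-53\right) + 6 = \left(-125\right) \left(-15\right) \left(-53\right) + 6 = 1875 \left(-53\right) + 6 = -99375 + 6 = -99369$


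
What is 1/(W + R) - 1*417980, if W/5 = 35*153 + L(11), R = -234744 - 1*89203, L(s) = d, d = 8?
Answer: -124195233361/297132 ≈ -4.1798e+5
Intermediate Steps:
L(s) = 8
R = -323947 (R = -234744 - 89203 = -323947)
W = 26815 (W = 5*(35*153 + 8) = 5*(5355 + 8) = 5*5363 = 26815)
1/(W + R) - 1*417980 = 1/(26815 - 323947) - 1*417980 = 1/(-297132) - 417980 = -1/297132 - 417980 = -124195233361/297132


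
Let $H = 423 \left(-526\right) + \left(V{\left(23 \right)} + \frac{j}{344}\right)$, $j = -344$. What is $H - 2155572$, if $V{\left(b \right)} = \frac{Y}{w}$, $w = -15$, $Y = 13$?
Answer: $- \frac{35671078}{15} \approx -2.3781 \cdot 10^{6}$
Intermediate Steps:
$V{\left(b \right)} = - \frac{13}{15}$ ($V{\left(b \right)} = \frac{13}{-15} = 13 \left(- \frac{1}{15}\right) = - \frac{13}{15}$)
$H = - \frac{3337498}{15}$ ($H = 423 \left(-526\right) - \left(\frac{13}{15} + \frac{344}{344}\right) = -222498 - \frac{28}{15} = - \frac{3337498}{15} \approx -2.225 \cdot 10^{5}$)
$H - 2155572 = - \frac{3337498}{15} - 2155572 = - \frac{35671078}{15}$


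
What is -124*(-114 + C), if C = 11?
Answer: 12772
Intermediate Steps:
-124*(-114 + C) = -124*(-114 + 11) = -124*(-103) = 12772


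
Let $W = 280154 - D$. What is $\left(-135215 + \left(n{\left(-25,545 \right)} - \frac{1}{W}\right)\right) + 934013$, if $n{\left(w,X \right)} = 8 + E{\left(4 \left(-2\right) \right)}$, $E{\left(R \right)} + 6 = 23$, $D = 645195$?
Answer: $\frac{291603146744}{365041} \approx 7.9882 \cdot 10^{5}$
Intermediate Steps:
$E{\left(R \right)} = 17$ ($E{\left(R \right)} = -6 + 23 = 17$)
$n{\left(w,X \right)} = 25$ ($n{\left(w,X \right)} = 8 + 17 = 25$)
$W = -365041$ ($W = 280154 - 645195 = -365041$)
$\left(-135215 + \left(n{\left(-25,545 \right)} - \frac{1}{W}\right)\right) + 934013 = \left(-135215 + \left(25 - \frac{1}{-365041}\right)\right) + 934013 = \left(-135215 + \left(25 - - \frac{1}{365041}\right)\right) + 934013 = \left(-135215 + \left(25 + \frac{1}{365041}\right)\right) + 934013 = \left(-135215 + \frac{9126026}{365041}\right) + 934013 = - \frac{49349892789}{365041} + 934013 = \frac{291603146744}{365041}$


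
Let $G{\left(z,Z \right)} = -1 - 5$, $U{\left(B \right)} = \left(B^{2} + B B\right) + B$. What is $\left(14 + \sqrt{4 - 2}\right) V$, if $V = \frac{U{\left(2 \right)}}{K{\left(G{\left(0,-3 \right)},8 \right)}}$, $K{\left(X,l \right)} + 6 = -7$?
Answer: $- \frac{140}{13} - \frac{10 \sqrt{2}}{13} \approx -11.857$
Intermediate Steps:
$U{\left(B \right)} = B + 2 B^{2}$ ($U{\left(B \right)} = \left(B^{2} + B^{2}\right) + B = 2 B^{2} + B = B + 2 B^{2}$)
$G{\left(z,Z \right)} = -6$
$K{\left(X,l \right)} = -13$ ($K{\left(X,l \right)} = -6 - 7 = -13$)
$V = - \frac{10}{13}$ ($V = \frac{2 \left(1 + 2 \cdot 2\right)}{-13} = 2 \left(1 + 4\right) \left(- \frac{1}{13}\right) = 2 \cdot 5 \left(- \frac{1}{13}\right) = 10 \left(- \frac{1}{13}\right) = - \frac{10}{13} \approx -0.76923$)
$\left(14 + \sqrt{4 - 2}\right) V = \left(14 + \sqrt{4 - 2}\right) \left(- \frac{10}{13}\right) = \left(14 + \sqrt{2}\right) \left(- \frac{10}{13}\right) = - \frac{140}{13} - \frac{10 \sqrt{2}}{13}$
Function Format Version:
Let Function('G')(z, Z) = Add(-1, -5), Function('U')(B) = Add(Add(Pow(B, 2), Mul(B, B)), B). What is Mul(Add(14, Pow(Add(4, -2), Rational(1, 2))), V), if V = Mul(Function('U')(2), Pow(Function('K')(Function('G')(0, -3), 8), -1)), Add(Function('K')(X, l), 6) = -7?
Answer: Add(Rational(-140, 13), Mul(Rational(-10, 13), Pow(2, Rational(1, 2)))) ≈ -11.857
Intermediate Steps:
Function('U')(B) = Add(B, Mul(2, Pow(B, 2))) (Function('U')(B) = Add(Add(Pow(B, 2), Pow(B, 2)), B) = Add(Mul(2, Pow(B, 2)), B) = Add(B, Mul(2, Pow(B, 2))))
Function('G')(z, Z) = -6
Function('K')(X, l) = -13 (Function('K')(X, l) = Add(-6, -7) = -13)
V = Rational(-10, 13) (V = Mul(Mul(2, Add(1, Mul(2, 2))), Pow(-13, -1)) = Mul(Mul(2, Add(1, 4)), Rational(-1, 13)) = Mul(Mul(2, 5), Rational(-1, 13)) = Mul(10, Rational(-1, 13)) = Rational(-10, 13) ≈ -0.76923)
Mul(Add(14, Pow(Add(4, -2), Rational(1, 2))), V) = Mul(Add(14, Pow(Add(4, -2), Rational(1, 2))), Rational(-10, 13)) = Mul(Add(14, Pow(2, Rational(1, 2))), Rational(-10, 13)) = Add(Rational(-140, 13), Mul(Rational(-10, 13), Pow(2, Rational(1, 2))))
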